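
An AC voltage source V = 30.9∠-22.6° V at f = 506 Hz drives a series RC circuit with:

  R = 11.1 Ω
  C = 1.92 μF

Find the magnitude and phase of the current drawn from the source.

Step 1 — Angular frequency: ω = 2π·f = 2π·506 = 3179 rad/s.
Step 2 — Component impedances:
  R: Z = R = 11.1 Ω
  C: Z = 1/(jωC) = -j/(ω·C) = 0 - j163.8 Ω
Step 3 — Series combination: Z_total = R + C = 11.1 - j163.8 Ω = 164.2∠-86.1° Ω.
Step 4 — Source phasor: V = 30.9∠-22.6° V = 28.53 - j11.87 V.
Step 5 — Ohm's law: I = V / Z_total = (28.53 - j11.87) / (11.1 - j163.8) = 0.0839 + j0.1685 A.
Step 6 — Convert to polar: |I| = 0.1882 A, ∠I = 63.5°.

I = 0.1882∠63.5° A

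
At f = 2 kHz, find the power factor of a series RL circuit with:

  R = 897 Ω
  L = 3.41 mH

Step 1 — Angular frequency: ω = 2π·f = 2π·2000 = 1.257e+04 rad/s.
Step 2 — Component impedances:
  R: Z = R = 897 Ω
  L: Z = jωL = j·1.257e+04·0.00341 = 0 + j42.85 Ω
Step 3 — Series combination: Z_total = R + L = 897 + j42.85 Ω = 898∠2.7° Ω.
Step 4 — Power factor: PF = cos(φ) = Re(Z)/|Z| = 897/898 = 0.9989.
Step 5 — Type: Im(Z) = 42.85 ⇒ lagging (phase φ = 2.7°).

PF = 0.9989 (lagging, φ = 2.7°)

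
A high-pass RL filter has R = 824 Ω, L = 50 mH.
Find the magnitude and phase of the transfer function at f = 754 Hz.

Step 1 — Angular frequency: ω = 2π·754 = 4738 rad/s.
Step 2 — Transfer function: H(jω) = jωL/(R + jωL).
Step 3 — Numerator jωL = j·236.9; denominator R + jωL = 824 + j236.9.
Step 4 — H = 0.07633 + j0.2655.
Step 5 — Magnitude: |H| = 0.2763 (-11.2 dB); phase: φ = 74.0°.

|H| = 0.2763 (-11.2 dB), φ = 74.0°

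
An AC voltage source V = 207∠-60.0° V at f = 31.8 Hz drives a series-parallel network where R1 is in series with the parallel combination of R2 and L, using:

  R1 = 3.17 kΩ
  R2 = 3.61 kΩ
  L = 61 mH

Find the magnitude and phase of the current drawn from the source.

Step 1 — Angular frequency: ω = 2π·f = 2π·31.8 = 199.8 rad/s.
Step 2 — Component impedances:
  R1: Z = R = 3170 Ω
  R2: Z = R = 3610 Ω
  L: Z = jωL = j·199.8·0.061 = 0 + j12.19 Ω
Step 3 — Parallel branch: R2 || L = 1/(1/R2 + 1/L) = 0.04115 + j12.19 Ω.
Step 4 — Series with R1: Z_total = R1 + (R2 || L) = 3170 + j12.19 Ω = 3170∠0.2° Ω.
Step 5 — Source phasor: V = 207∠-60.0° V = 103.5 - j179.3 V.
Step 6 — Ohm's law: I = V / Z_total = (103.5 - j179.3) / (3170 + j12.19) = 0.03243 - j0.05668 A.
Step 7 — Convert to polar: |I| = 0.0653 A, ∠I = -60.2°.

I = 0.0653∠-60.2° A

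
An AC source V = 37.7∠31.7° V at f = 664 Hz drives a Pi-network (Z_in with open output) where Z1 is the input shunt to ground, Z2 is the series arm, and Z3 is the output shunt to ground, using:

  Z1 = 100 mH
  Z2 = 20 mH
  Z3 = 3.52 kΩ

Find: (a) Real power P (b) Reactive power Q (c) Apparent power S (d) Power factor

Step 1 — Angular frequency: ω = 2π·f = 2π·664 = 4172 rad/s.
Step 2 — Component impedances:
  Z1: Z = jωL = j·4172·0.1 = 0 + j417.2 Ω
  Z2: Z = jωL = j·4172·0.02 = 0 + j83.44 Ω
  Z3: Z = R = 3520 Ω
Step 3 — With open output, the series arm Z2 and the output shunt Z3 appear in series to ground: Z2 + Z3 = 3520 + j83.44 Ω.
Step 4 — Parallel with input shunt Z1: Z_in = Z1 || (Z2 + Z3) = 48.47 + j410.3 Ω = 413.2∠83.3° Ω.
Step 5 — Source phasor: V = 37.7∠31.7° V = 32.08 + j19.81 V.
Step 6 — Current: I = V / Z = 0.05672 - j0.07147 A = 0.09125∠-51.6° A.
Step 7 — Complex power: S = V·I* = 0.4035 + j3.416 VA.
Step 8 — Real power: P = Re(S) = 0.4035 W.
Step 9 — Reactive power: Q = Im(S) = 3.416 VAR.
Step 10 — Apparent power: |S| = 3.44 VA.
Step 11 — Power factor: PF = P/|S| = 0.1173 (lagging).

(a) P = 0.4035 W  (b) Q = 3.416 VAR  (c) S = 3.44 VA  (d) PF = 0.1173 (lagging)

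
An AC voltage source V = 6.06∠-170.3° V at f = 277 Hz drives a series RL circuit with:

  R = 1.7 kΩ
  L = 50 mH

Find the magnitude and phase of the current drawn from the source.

Step 1 — Angular frequency: ω = 2π·f = 2π·277 = 1740 rad/s.
Step 2 — Component impedances:
  R: Z = R = 1700 Ω
  L: Z = jωL = j·1740·0.05 = 0 + j87.02 Ω
Step 3 — Series combination: Z_total = R + L = 1700 + j87.02 Ω = 1702∠2.9° Ω.
Step 4 — Source phasor: V = 6.06∠-170.3° V = -5.973 - j1.021 V.
Step 5 — Ohm's law: I = V / Z_total = (-5.973 - j1.021) / (1700 + j87.02) = -0.003535 - j0.0004196 A.
Step 6 — Convert to polar: |I| = 0.00356 A, ∠I = -173.2°.

I = 0.00356∠-173.2° A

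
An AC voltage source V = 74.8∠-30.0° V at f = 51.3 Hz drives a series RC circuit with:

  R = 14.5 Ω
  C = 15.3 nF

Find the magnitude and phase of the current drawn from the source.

Step 1 — Angular frequency: ω = 2π·f = 2π·51.3 = 322.3 rad/s.
Step 2 — Component impedances:
  R: Z = R = 14.5 Ω
  C: Z = 1/(jωC) = -j/(ω·C) = 0 - j2.028e+05 Ω
Step 3 — Series combination: Z_total = R + C = 14.5 - j2.028e+05 Ω = 2.028e+05∠-90.0° Ω.
Step 4 — Source phasor: V = 74.8∠-30.0° V = 64.78 - j37.4 V.
Step 5 — Ohm's law: I = V / Z_total = (64.78 - j37.4) / (14.5 - j2.028e+05) = 0.0001845 + j0.0003195 A.
Step 6 — Convert to polar: |I| = 0.0003689 A, ∠I = 60.0°.

I = 0.0003689∠60.0° A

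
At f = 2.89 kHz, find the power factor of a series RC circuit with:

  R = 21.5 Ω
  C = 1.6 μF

Step 1 — Angular frequency: ω = 2π·f = 2π·2890 = 1.816e+04 rad/s.
Step 2 — Component impedances:
  R: Z = R = 21.5 Ω
  C: Z = 1/(jωC) = -j/(ω·C) = 0 - j34.42 Ω
Step 3 — Series combination: Z_total = R + C = 21.5 - j34.42 Ω = 40.58∠-58.0° Ω.
Step 4 — Power factor: PF = cos(φ) = Re(Z)/|Z| = 21.5/40.58 = 0.5298.
Step 5 — Type: Im(Z) = -34.42 ⇒ leading (phase φ = -58.0°).

PF = 0.5298 (leading, φ = -58.0°)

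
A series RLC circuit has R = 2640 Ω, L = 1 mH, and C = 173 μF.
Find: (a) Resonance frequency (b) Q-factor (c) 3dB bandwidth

Step 1 — Resonance: ω₀ = 1/√(LC) = 1/√(0.001·0.000173) = 2404 rad/s.
Step 2 — f₀ = ω₀/(2π) = 382.6 Hz.
Step 3 — Series Q: Q = ω₀L/R = 2404·0.001/2640 = 0.0009107.
Step 4 — Bandwidth: Δω = ω₀/Q = 2.64e+06 rad/s; BW = Δω/(2π) = 4.202e+05 Hz.

(a) f₀ = 382.6 Hz  (b) Q = 0.0009107  (c) BW = 4.202e+05 Hz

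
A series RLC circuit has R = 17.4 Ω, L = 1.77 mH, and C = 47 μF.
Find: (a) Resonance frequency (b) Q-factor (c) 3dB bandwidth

Step 1 — Resonance condition Im(Z)=0 gives ω₀ = 1/√(LC).
Step 2 — ω₀ = 1/√(0.00177·4.7e-05) = 3467 rad/s.
Step 3 — f₀ = ω₀/(2π) = 551.8 Hz.
Step 4 — Series Q: Q = ω₀L/R = 3467·0.00177/17.4 = 0.3527.
Step 5 — 3dB bandwidth: Δω = ω₀/Q = 9831 rad/s; BW = Δω/(2π) = 1565 Hz.

(a) f₀ = 551.8 Hz  (b) Q = 0.3527  (c) BW = 1565 Hz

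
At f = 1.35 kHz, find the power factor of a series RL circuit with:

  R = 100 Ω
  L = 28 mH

Step 1 — Angular frequency: ω = 2π·f = 2π·1350 = 8482 rad/s.
Step 2 — Component impedances:
  R: Z = R = 100 Ω
  L: Z = jωL = j·8482·0.028 = 0 + j237.5 Ω
Step 3 — Series combination: Z_total = R + L = 100 + j237.5 Ω = 257.7∠67.2° Ω.
Step 4 — Power factor: PF = cos(φ) = Re(Z)/|Z| = 100/257.698 = 0.3881.
Step 5 — Type: Im(Z) = 237.5 ⇒ lagging (phase φ = 67.2°).

PF = 0.3881 (lagging, φ = 67.2°)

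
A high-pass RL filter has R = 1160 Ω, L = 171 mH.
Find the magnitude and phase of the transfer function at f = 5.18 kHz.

Step 1 — Angular frequency: ω = 2π·5180 = 3.255e+04 rad/s.
Step 2 — Transfer function: H(jω) = jωL/(R + jωL).
Step 3 — Numerator jωL = j·5566; denominator R + jωL = 1160 + j5566.
Step 4 — H = 0.9584 + j0.1997.
Step 5 — Magnitude: |H| = 0.979 (-0.2 dB); phase: φ = 11.8°.

|H| = 0.979 (-0.2 dB), φ = 11.8°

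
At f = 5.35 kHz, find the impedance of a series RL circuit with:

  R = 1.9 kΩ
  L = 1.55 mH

Step 1 — Angular frequency: ω = 2π·f = 2π·5350 = 3.362e+04 rad/s.
Step 2 — Component impedances:
  R: Z = R = 1900 Ω
  L: Z = jωL = j·3.362e+04·0.00155 = 0 + j52.1 Ω
Step 3 — Series combination: Z_total = R + L = 1900 + j52.1 Ω = 1901∠1.6° Ω.

Z = 1900 + j52.1 Ω = 1901∠1.6° Ω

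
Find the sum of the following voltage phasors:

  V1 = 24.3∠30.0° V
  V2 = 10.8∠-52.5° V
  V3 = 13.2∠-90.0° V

Step 1 — Convert each phasor to rectangular form:
  V1 = 24.3·(cos(30.0°) + j·sin(30.0°)) = 21.04 + j12.15 V
  V2 = 10.8·(cos(-52.5°) + j·sin(-52.5°)) = 6.575 - j8.568 V
  V3 = 13.2·(cos(-90.0°) + j·sin(-90.0°)) = 0 - j13.2 V
Step 2 — Sum components: V_total = 27.62 - j9.618 V.
Step 3 — Convert to polar: |V_total| = 29.25 V, ∠V_total = -19.2°.

V_total = 29.25∠-19.2° V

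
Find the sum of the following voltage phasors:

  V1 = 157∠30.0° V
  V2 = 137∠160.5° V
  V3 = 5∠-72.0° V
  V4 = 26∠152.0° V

Step 1 — Convert each phasor to rectangular form:
  V1 = 157·(cos(30.0°) + j·sin(30.0°)) = 136 + j78.5 V
  V2 = 137·(cos(160.5°) + j·sin(160.5°)) = -129.1 + j45.73 V
  V3 = 5·(cos(-72.0°) + j·sin(-72.0°)) = 1.545 - j4.755 V
  V4 = 26·(cos(152.0°) + j·sin(152.0°)) = -22.96 + j12.21 V
Step 2 — Sum components: V_total = -14.59 + j131.7 V.
Step 3 — Convert to polar: |V_total| = 132.5 V, ∠V_total = 96.3°.

V_total = 132.5∠96.3° V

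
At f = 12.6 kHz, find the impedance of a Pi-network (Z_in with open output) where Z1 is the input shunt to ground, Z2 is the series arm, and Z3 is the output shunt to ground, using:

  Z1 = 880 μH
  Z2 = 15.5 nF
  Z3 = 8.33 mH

Step 1 — Angular frequency: ω = 2π·f = 2π·1.26e+04 = 7.917e+04 rad/s.
Step 2 — Component impedances:
  Z1: Z = jωL = j·7.917e+04·0.00088 = 0 + j69.67 Ω
  Z2: Z = 1/(jωC) = -j/(ω·C) = 0 - j814.9 Ω
  Z3: Z = jωL = j·7.917e+04·0.00833 = 0 + j659.5 Ω
Step 3 — With open output, the series arm Z2 and the output shunt Z3 appear in series to ground: Z2 + Z3 = 0 - j155.5 Ω.
Step 4 — Parallel with input shunt Z1: Z_in = Z1 || (Z2 + Z3) = 0 + j126.2 Ω = 126.2∠90.0° Ω.

Z = 0 + j126.2 Ω = 126.2∠90.0° Ω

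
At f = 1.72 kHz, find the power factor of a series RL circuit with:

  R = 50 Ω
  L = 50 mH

Step 1 — Angular frequency: ω = 2π·f = 2π·1720 = 1.081e+04 rad/s.
Step 2 — Component impedances:
  R: Z = R = 50 Ω
  L: Z = jωL = j·1.081e+04·0.05 = 0 + j540.4 Ω
Step 3 — Series combination: Z_total = R + L = 50 + j540.4 Ω = 542.7∠84.7° Ω.
Step 4 — Power factor: PF = cos(φ) = Re(Z)/|Z| = 50/542.66 = 0.09214.
Step 5 — Type: Im(Z) = 540.4 ⇒ lagging (phase φ = 84.7°).

PF = 0.09214 (lagging, φ = 84.7°)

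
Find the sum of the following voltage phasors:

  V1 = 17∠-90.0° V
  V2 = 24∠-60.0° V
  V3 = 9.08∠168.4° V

Step 1 — Convert each phasor to rectangular form:
  V1 = 17·(cos(-90.0°) + j·sin(-90.0°)) = 0 - j17 V
  V2 = 24·(cos(-60.0°) + j·sin(-60.0°)) = 12 - j20.78 V
  V3 = 9.08·(cos(168.4°) + j·sin(168.4°)) = -8.895 + j1.826 V
Step 2 — Sum components: V_total = 3.105 - j35.96 V.
Step 3 — Convert to polar: |V_total| = 36.09 V, ∠V_total = -85.1°.

V_total = 36.09∠-85.1° V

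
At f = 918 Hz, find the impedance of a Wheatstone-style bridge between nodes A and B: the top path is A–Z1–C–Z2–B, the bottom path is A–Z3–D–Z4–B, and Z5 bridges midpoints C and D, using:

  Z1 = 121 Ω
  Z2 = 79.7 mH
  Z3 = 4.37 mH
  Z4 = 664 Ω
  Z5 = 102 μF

Step 1 — Angular frequency: ω = 2π·f = 2π·918 = 5768 rad/s.
Step 2 — Component impedances:
  Z1: Z = R = 121 Ω
  Z2: Z = jωL = j·5768·0.0797 = 0 + j459.7 Ω
  Z3: Z = jωL = j·5768·0.00437 = 0 + j25.21 Ω
  Z4: Z = R = 664 Ω
  Z5: Z = 1/(jωC) = -j/(ω·C) = 0 - j1.7 Ω
Step 3 — Bridge requires nodal analysis (the Z5 bridge couples midpoints C and D, so the two paths cannot be reduced to a simple series/parallel combination). Setting node B to ground and injecting 1 A at node A, the 3-node admittance system at A, C, D solves to V_A = Z_AB = 218.7 + j335 Ω = 400.1∠56.9° Ω.

Z = 218.7 + j335 Ω = 400.1∠56.9° Ω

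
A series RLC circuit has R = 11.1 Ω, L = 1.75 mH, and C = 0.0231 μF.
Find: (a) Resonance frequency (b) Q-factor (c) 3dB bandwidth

Step 1 — Resonance condition Im(Z)=0 gives ω₀ = 1/√(LC).
Step 2 — ω₀ = 1/√(0.00175·2.31e-08) = 1.573e+05 rad/s.
Step 3 — f₀ = ω₀/(2π) = 2.503e+04 Hz.
Step 4 — Series Q: Q = ω₀L/R = 1.573e+05·0.00175/11.1 = 24.8.
Step 5 — 3dB bandwidth: Δω = ω₀/Q = 6343 rad/s; BW = Δω/(2π) = 1009 Hz.

(a) f₀ = 2.503e+04 Hz  (b) Q = 24.8  (c) BW = 1009 Hz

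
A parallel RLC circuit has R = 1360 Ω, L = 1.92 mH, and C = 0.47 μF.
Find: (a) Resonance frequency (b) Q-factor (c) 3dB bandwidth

Step 1 — Resonance: ω₀ = 1/√(LC) = 1/√(0.00192·4.7e-07) = 3.329e+04 rad/s.
Step 2 — f₀ = ω₀/(2π) = 5298 Hz.
Step 3 — Parallel Q: Q = R/(ω₀L) = 1360/(3.329e+04·0.00192) = 21.28.
Step 4 — Bandwidth: Δω = ω₀/Q = 1564 rad/s; BW = Δω/(2π) = 249 Hz.

(a) f₀ = 5298 Hz  (b) Q = 21.28  (c) BW = 249 Hz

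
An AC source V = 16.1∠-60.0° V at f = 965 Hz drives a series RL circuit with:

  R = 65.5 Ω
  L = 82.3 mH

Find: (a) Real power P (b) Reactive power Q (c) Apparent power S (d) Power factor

Step 1 — Angular frequency: ω = 2π·f = 2π·965 = 6063 rad/s.
Step 2 — Component impedances:
  R: Z = R = 65.5 Ω
  L: Z = jωL = j·6063·0.0823 = 0 + j499 Ω
Step 3 — Series combination: Z_total = R + L = 65.5 + j499 Ω = 503.3∠82.5° Ω.
Step 4 — Source phasor: V = 16.1∠-60.0° V = 8.05 - j13.94 V.
Step 5 — Current: I = V / Z = -0.02539 - j0.01946 A = 0.03199∠-142.5° A.
Step 6 — Complex power: S = V·I* = 0.06703 + j0.5107 VA.
Step 7 — Real power: P = Re(S) = 0.06703 W.
Step 8 — Reactive power: Q = Im(S) = 0.5107 VAR.
Step 9 — Apparent power: |S| = 0.515 VA.
Step 10 — Power factor: PF = P/|S| = 0.1301 (lagging).

(a) P = 0.06703 W  (b) Q = 0.5107 VAR  (c) S = 0.515 VA  (d) PF = 0.1301 (lagging)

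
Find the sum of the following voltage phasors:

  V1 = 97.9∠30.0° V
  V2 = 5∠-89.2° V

Step 1 — Convert each phasor to rectangular form:
  V1 = 97.9·(cos(30.0°) + j·sin(30.0°)) = 84.78 + j48.95 V
  V2 = 5·(cos(-89.2°) + j·sin(-89.2°)) = 0.06981 - j5 V
Step 2 — Sum components: V_total = 84.85 + j43.95 V.
Step 3 — Convert to polar: |V_total| = 95.56 V, ∠V_total = 27.4°.

V_total = 95.56∠27.4° V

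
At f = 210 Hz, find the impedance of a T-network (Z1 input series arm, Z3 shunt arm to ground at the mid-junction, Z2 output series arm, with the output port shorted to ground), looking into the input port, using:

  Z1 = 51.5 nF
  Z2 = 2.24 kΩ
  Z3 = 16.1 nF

Step 1 — Angular frequency: ω = 2π·f = 2π·210 = 1319 rad/s.
Step 2 — Component impedances:
  Z1: Z = 1/(jωC) = -j/(ω·C) = 0 - j1.472e+04 Ω
  Z2: Z = R = 2240 Ω
  Z3: Z = 1/(jωC) = -j/(ω·C) = 0 - j4.707e+04 Ω
Step 3 — With the output port shorted to ground, the output series arm Z2 runs from the junction to ground; the shunt arm Z3 also runs from the junction to ground. They appear in parallel: Z3 || Z2 = 2235 - j106.4 Ω.
Step 4 — Series with input arm Z1: Z_in = Z1 + (Z3 || Z2) = 2235 - j1.482e+04 Ω = 1.499e+04∠-81.4° Ω.

Z = 2235 - j1.482e+04 Ω = 1.499e+04∠-81.4° Ω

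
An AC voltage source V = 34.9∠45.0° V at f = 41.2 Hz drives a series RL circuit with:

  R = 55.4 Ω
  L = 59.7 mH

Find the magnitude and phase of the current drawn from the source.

Step 1 — Angular frequency: ω = 2π·f = 2π·41.2 = 258.9 rad/s.
Step 2 — Component impedances:
  R: Z = R = 55.4 Ω
  L: Z = jωL = j·258.9·0.0597 = 0 + j15.45 Ω
Step 3 — Series combination: Z_total = R + L = 55.4 + j15.45 Ω = 57.52∠15.6° Ω.
Step 4 — Source phasor: V = 34.9∠45.0° V = 24.68 + j24.68 V.
Step 5 — Ohm's law: I = V / Z_total = (24.68 + j24.68) / (55.4 + j15.45) = 0.5286 + j0.298 A.
Step 6 — Convert to polar: |I| = 0.6068 A, ∠I = 29.4°.

I = 0.6068∠29.4° A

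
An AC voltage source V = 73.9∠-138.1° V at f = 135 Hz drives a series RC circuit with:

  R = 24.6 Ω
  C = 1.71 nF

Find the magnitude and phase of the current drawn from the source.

Step 1 — Angular frequency: ω = 2π·f = 2π·135 = 848.2 rad/s.
Step 2 — Component impedances:
  R: Z = R = 24.6 Ω
  C: Z = 1/(jωC) = -j/(ω·C) = 0 - j6.894e+05 Ω
Step 3 — Series combination: Z_total = R + C = 24.6 - j6.894e+05 Ω = 6.894e+05∠-90.0° Ω.
Step 4 — Source phasor: V = 73.9∠-138.1° V = -55 - j49.35 V.
Step 5 — Ohm's law: I = V / Z_total = (-55 - j49.35) / (24.6 - j6.894e+05) = 7.158e-05 - j7.979e-05 A.
Step 6 — Convert to polar: |I| = 0.0001072 A, ∠I = -48.1°.

I = 0.0001072∠-48.1° A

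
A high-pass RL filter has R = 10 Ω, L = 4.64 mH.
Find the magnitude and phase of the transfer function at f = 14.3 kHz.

Step 1 — Angular frequency: ω = 2π·1.43e+04 = 8.985e+04 rad/s.
Step 2 — Transfer function: H(jω) = jωL/(R + jωL).
Step 3 — Numerator jωL = j·416.9; denominator R + jωL = 10 + j416.9.
Step 4 — H = 0.9994 + j0.02397.
Step 5 — Magnitude: |H| = 0.9997 (-0.0 dB); phase: φ = 1.4°.

|H| = 0.9997 (-0.0 dB), φ = 1.4°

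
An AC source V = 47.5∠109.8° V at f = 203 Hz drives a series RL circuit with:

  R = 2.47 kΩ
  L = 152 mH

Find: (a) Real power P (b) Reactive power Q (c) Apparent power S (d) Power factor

Step 1 — Angular frequency: ω = 2π·f = 2π·203 = 1275 rad/s.
Step 2 — Component impedances:
  R: Z = R = 2470 Ω
  L: Z = jωL = j·1275·0.152 = 0 + j193.9 Ω
Step 3 — Series combination: Z_total = R + L = 2470 + j193.9 Ω = 2478∠4.5° Ω.
Step 4 — Source phasor: V = 47.5∠109.8° V = -16.09 + j44.69 V.
Step 5 — Current: I = V / Z = -0.005063 + j0.01849 A = 0.01917∠105.3° A.
Step 6 — Complex power: S = V·I* = 0.9079 + j0.07126 VA.
Step 7 — Real power: P = Re(S) = 0.9079 W.
Step 8 — Reactive power: Q = Im(S) = 0.07126 VAR.
Step 9 — Apparent power: |S| = 0.9107 VA.
Step 10 — Power factor: PF = P/|S| = 0.9969 (lagging).

(a) P = 0.9079 W  (b) Q = 0.07126 VAR  (c) S = 0.9107 VA  (d) PF = 0.9969 (lagging)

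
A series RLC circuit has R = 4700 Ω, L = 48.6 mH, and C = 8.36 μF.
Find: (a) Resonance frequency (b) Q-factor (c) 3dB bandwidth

Step 1 — Resonance: ω₀ = 1/√(LC) = 1/√(0.0486·8.36e-06) = 1569 rad/s.
Step 2 — f₀ = ω₀/(2π) = 249.7 Hz.
Step 3 — Series Q: Q = ω₀L/R = 1569·0.0486/4700 = 0.01622.
Step 4 — Bandwidth: Δω = ω₀/Q = 9.671e+04 rad/s; BW = Δω/(2π) = 1.539e+04 Hz.

(a) f₀ = 249.7 Hz  (b) Q = 0.01622  (c) BW = 1.539e+04 Hz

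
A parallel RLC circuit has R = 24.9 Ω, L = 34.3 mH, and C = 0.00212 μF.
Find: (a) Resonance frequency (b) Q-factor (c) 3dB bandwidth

Step 1 — Resonance: ω₀ = 1/√(LC) = 1/√(0.0343·2.12e-09) = 1.173e+05 rad/s.
Step 2 — f₀ = ω₀/(2π) = 1.866e+04 Hz.
Step 3 — Parallel Q: Q = R/(ω₀L) = 24.9/(1.173e+05·0.0343) = 0.00619.
Step 4 — Bandwidth: Δω = ω₀/Q = 1.894e+07 rad/s; BW = Δω/(2π) = 3.015e+06 Hz.

(a) f₀ = 1.866e+04 Hz  (b) Q = 0.00619  (c) BW = 3.015e+06 Hz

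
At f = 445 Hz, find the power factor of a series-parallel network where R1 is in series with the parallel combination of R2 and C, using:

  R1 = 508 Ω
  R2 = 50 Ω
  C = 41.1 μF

Step 1 — Angular frequency: ω = 2π·f = 2π·445 = 2796 rad/s.
Step 2 — Component impedances:
  R1: Z = R = 508 Ω
  R2: Z = R = 50 Ω
  C: Z = 1/(jωC) = -j/(ω·C) = 0 - j8.702 Ω
Step 3 — Parallel branch: R2 || C = 1/(1/R2 + 1/C) = 1.47 - j8.446 Ω.
Step 4 — Series with R1: Z_total = R1 + (R2 || C) = 509.5 - j8.446 Ω = 509.5∠-0.9° Ω.
Step 5 — Power factor: PF = cos(φ) = Re(Z)/|Z| = 509.47/509.54 = 0.9999.
Step 6 — Type: Im(Z) = -8.446 ⇒ leading (phase φ = -0.9°).

PF = 0.9999 (leading, φ = -0.9°)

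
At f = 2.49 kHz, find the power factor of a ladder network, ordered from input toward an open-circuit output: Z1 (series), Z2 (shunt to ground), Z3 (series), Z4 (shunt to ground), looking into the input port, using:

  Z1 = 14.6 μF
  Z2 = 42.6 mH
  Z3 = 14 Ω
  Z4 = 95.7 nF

Step 1 — Angular frequency: ω = 2π·f = 2π·2490 = 1.565e+04 rad/s.
Step 2 — Component impedances:
  Z1: Z = 1/(jωC) = -j/(ω·C) = 0 - j4.378 Ω
  Z2: Z = jωL = j·1.565e+04·0.0426 = 0 + j666.5 Ω
  Z3: Z = R = 14 Ω
  Z4: Z = 1/(jωC) = -j/(ω·C) = 0 - j667.9 Ω
Step 3 — Ladder network (open output): work backward from the far end, alternating series and parallel combinations. Z_in = 3.141e+04 + j3833 Ω = 3.164e+04∠7.0° Ω.
Step 4 — Power factor: PF = cos(φ) = Re(Z)/|Z| = 31408/31641 = 0.9926.
Step 5 — Type: Im(Z) = 3833 ⇒ lagging (phase φ = 7.0°).

PF = 0.9926 (lagging, φ = 7.0°)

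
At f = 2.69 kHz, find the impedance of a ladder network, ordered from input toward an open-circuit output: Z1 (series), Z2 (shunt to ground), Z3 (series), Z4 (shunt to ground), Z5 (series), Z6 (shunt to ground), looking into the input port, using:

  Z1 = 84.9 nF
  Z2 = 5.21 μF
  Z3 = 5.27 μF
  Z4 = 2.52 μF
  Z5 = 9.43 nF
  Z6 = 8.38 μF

Step 1 — Angular frequency: ω = 2π·f = 2π·2690 = 1.69e+04 rad/s.
Step 2 — Component impedances:
  Z1: Z = 1/(jωC) = -j/(ω·C) = 0 - j696.9 Ω
  Z2: Z = 1/(jωC) = -j/(ω·C) = 0 - j11.36 Ω
  Z3: Z = 1/(jωC) = -j/(ω·C) = 0 - j11.23 Ω
  Z4: Z = 1/(jωC) = -j/(ω·C) = 0 - j23.48 Ω
  Z5: Z = 1/(jωC) = -j/(ω·C) = 0 - j6274 Ω
  Z6: Z = 1/(jωC) = -j/(ω·C) = 0 - j7.06 Ω
Step 3 — Ladder network (open output): work backward from the far end, alternating series and parallel combinations. Z_in = 0 - j705.4 Ω = 705.4∠-90.0° Ω.

Z = 0 - j705.4 Ω = 705.4∠-90.0° Ω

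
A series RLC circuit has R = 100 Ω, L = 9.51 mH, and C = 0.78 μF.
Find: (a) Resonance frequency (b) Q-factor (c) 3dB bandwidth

Step 1 — Resonance: ω₀ = 1/√(LC) = 1/√(0.00951·7.8e-07) = 1.161e+04 rad/s.
Step 2 — f₀ = ω₀/(2π) = 1848 Hz.
Step 3 — Series Q: Q = ω₀L/R = 1.161e+04·0.00951/100 = 1.104.
Step 4 — Bandwidth: Δω = ω₀/Q = 1.052e+04 rad/s; BW = Δω/(2π) = 1674 Hz.

(a) f₀ = 1848 Hz  (b) Q = 1.104  (c) BW = 1674 Hz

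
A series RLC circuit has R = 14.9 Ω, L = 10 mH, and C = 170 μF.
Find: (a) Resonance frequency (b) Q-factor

Step 1 — Resonance condition Im(Z)=0 gives ω₀ = 1/√(LC).
Step 2 — ω₀ = 1/√(0.01·0.00017) = 767 rad/s.
Step 3 — f₀ = ω₀/(2π) = 122.1 Hz.
Step 4 — Series Q: Q = ω₀L/R = 767·0.01/14.9 = 0.5147.

(a) f₀ = 122.1 Hz  (b) Q = 0.5147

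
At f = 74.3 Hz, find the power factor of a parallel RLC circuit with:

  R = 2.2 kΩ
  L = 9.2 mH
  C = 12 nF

Step 1 — Angular frequency: ω = 2π·f = 2π·74.3 = 466.8 rad/s.
Step 2 — Component impedances:
  R: Z = R = 2200 Ω
  L: Z = jωL = j·466.8·0.0092 = 0 + j4.295 Ω
  C: Z = 1/(jωC) = -j/(ω·C) = 0 - j1.785e+05 Ω
Step 3 — Parallel combination: 1/Z_total = 1/R + 1/L + 1/C; Z_total = 0.008385 + j4.295 Ω = 4.295∠89.9° Ω.
Step 4 — Power factor: PF = cos(φ) = Re(Z)/|Z| = 0.008385/4.295 = 0.001952.
Step 5 — Type: Im(Z) = 4.295 ⇒ lagging (phase φ = 89.9°).

PF = 0.001952 (lagging, φ = 89.9°)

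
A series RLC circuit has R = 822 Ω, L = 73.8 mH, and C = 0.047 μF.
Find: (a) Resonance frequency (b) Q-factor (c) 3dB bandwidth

Step 1 — Resonance condition Im(Z)=0 gives ω₀ = 1/√(LC).
Step 2 — ω₀ = 1/√(0.0738·4.7e-08) = 1.698e+04 rad/s.
Step 3 — f₀ = ω₀/(2π) = 2702 Hz.
Step 4 — Series Q: Q = ω₀L/R = 1.698e+04·0.0738/822 = 1.524.
Step 5 — 3dB bandwidth: Δω = ω₀/Q = 1.114e+04 rad/s; BW = Δω/(2π) = 1773 Hz.

(a) f₀ = 2702 Hz  (b) Q = 1.524  (c) BW = 1773 Hz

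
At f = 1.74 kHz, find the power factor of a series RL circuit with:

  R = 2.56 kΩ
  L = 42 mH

Step 1 — Angular frequency: ω = 2π·f = 2π·1740 = 1.093e+04 rad/s.
Step 2 — Component impedances:
  R: Z = R = 2560 Ω
  L: Z = jωL = j·1.093e+04·0.042 = 0 + j459.2 Ω
Step 3 — Series combination: Z_total = R + L = 2560 + j459.2 Ω = 2601∠10.2° Ω.
Step 4 — Power factor: PF = cos(φ) = Re(Z)/|Z| = 2560/2600.9 = 0.9843.
Step 5 — Type: Im(Z) = 459.2 ⇒ lagging (phase φ = 10.2°).

PF = 0.9843 (lagging, φ = 10.2°)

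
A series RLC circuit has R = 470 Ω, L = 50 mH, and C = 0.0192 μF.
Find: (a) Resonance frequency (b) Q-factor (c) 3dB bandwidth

Step 1 — Resonance condition Im(Z)=0 gives ω₀ = 1/√(LC).
Step 2 — ω₀ = 1/√(0.05·1.92e-08) = 3.227e+04 rad/s.
Step 3 — f₀ = ω₀/(2π) = 5137 Hz.
Step 4 — Series Q: Q = ω₀L/R = 3.227e+04·0.05/470 = 3.433.
Step 5 — 3dB bandwidth: Δω = ω₀/Q = 9400 rad/s; BW = Δω/(2π) = 1496 Hz.

(a) f₀ = 5137 Hz  (b) Q = 3.433  (c) BW = 1496 Hz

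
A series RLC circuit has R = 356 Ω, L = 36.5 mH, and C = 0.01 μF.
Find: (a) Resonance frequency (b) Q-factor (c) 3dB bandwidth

Step 1 — Resonance condition Im(Z)=0 gives ω₀ = 1/√(LC).
Step 2 — ω₀ = 1/√(0.0365·1e-08) = 5.234e+04 rad/s.
Step 3 — f₀ = ω₀/(2π) = 8331 Hz.
Step 4 — Series Q: Q = ω₀L/R = 5.234e+04·0.0365/356 = 5.367.
Step 5 — 3dB bandwidth: Δω = ω₀/Q = 9753 rad/s; BW = Δω/(2π) = 1552 Hz.

(a) f₀ = 8331 Hz  (b) Q = 5.367  (c) BW = 1552 Hz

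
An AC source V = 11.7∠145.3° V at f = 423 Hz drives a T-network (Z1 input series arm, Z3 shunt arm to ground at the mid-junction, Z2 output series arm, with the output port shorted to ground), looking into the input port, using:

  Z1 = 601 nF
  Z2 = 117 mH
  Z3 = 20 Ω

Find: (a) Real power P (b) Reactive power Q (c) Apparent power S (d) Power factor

Step 1 — Angular frequency: ω = 2π·f = 2π·423 = 2658 rad/s.
Step 2 — Component impedances:
  Z1: Z = 1/(jωC) = -j/(ω·C) = 0 - j626 Ω
  Z2: Z = jωL = j·2658·0.117 = 0 + j311 Ω
  Z3: Z = R = 20 Ω
Step 3 — With the output port shorted to ground, the output series arm Z2 runs from the junction to ground; the shunt arm Z3 also runs from the junction to ground. They appear in parallel: Z3 || Z2 = 19.92 + j1.281 Ω.
Step 4 — Series with input arm Z1: Z_in = Z1 + (Z3 || Z2) = 19.92 - j624.8 Ω = 625.1∠-88.2° Ω.
Step 5 — Source phasor: V = 11.7∠145.3° V = -9.619 + j6.661 V.
Step 6 — Current: I = V / Z = -0.01114 - j0.01504 A = 0.01872∠-126.5° A.
Step 7 — Complex power: S = V·I* = 0.006978 - j0.2189 VA.
Step 8 — Real power: P = Re(S) = 0.006978 W.
Step 9 — Reactive power: Q = Im(S) = -0.2189 VAR.
Step 10 — Apparent power: |S| = 0.219 VA.
Step 11 — Power factor: PF = P/|S| = 0.03186 (leading).

(a) P = 0.006978 W  (b) Q = -0.2189 VAR  (c) S = 0.219 VA  (d) PF = 0.03186 (leading)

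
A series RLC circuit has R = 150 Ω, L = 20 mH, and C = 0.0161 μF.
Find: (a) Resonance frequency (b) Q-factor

Step 1 — Resonance condition Im(Z)=0 gives ω₀ = 1/√(LC).
Step 2 — ω₀ = 1/√(0.02·1.61e-08) = 5.573e+04 rad/s.
Step 3 — f₀ = ω₀/(2π) = 8869 Hz.
Step 4 — Series Q: Q = ω₀L/R = 5.573e+04·0.02/150 = 7.43.

(a) f₀ = 8869 Hz  (b) Q = 7.43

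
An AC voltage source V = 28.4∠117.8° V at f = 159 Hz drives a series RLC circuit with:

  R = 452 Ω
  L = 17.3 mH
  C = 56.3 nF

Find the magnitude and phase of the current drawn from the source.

Step 1 — Angular frequency: ω = 2π·f = 2π·159 = 999 rad/s.
Step 2 — Component impedances:
  R: Z = R = 452 Ω
  L: Z = jωL = j·999·0.0173 = 0 + j17.28 Ω
  C: Z = 1/(jωC) = -j/(ω·C) = 0 - j1.778e+04 Ω
Step 3 — Series combination: Z_total = R + L + C = 452 - j1.776e+04 Ω = 1.777e+04∠-88.5° Ω.
Step 4 — Source phasor: V = 28.4∠117.8° V = -13.25 + j25.12 V.
Step 5 — Ohm's law: I = V / Z_total = (-13.25 + j25.12) / (452 - j1.776e+04) = -0.001432 - j0.0007093 A.
Step 6 — Convert to polar: |I| = 0.001598 A, ∠I = -153.7°.

I = 0.001598∠-153.7° A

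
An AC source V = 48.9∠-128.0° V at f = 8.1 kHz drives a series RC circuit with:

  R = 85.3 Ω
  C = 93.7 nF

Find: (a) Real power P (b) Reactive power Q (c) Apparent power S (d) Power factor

Step 1 — Angular frequency: ω = 2π·f = 2π·8100 = 5.089e+04 rad/s.
Step 2 — Component impedances:
  R: Z = R = 85.3 Ω
  C: Z = 1/(jωC) = -j/(ω·C) = 0 - j209.7 Ω
Step 3 — Series combination: Z_total = R + C = 85.3 - j209.7 Ω = 226.4∠-67.9° Ω.
Step 4 — Source phasor: V = 48.9∠-128.0° V = -30.11 - j38.53 V.
Step 5 — Current: I = V / Z = 0.1076 - j0.1873 A = 0.216∠-60.1° A.
Step 6 — Complex power: S = V·I* = 3.98 - j9.784 VA.
Step 7 — Real power: P = Re(S) = 3.98 W.
Step 8 — Reactive power: Q = Im(S) = -9.784 VAR.
Step 9 — Apparent power: |S| = 10.56 VA.
Step 10 — Power factor: PF = P/|S| = 0.3768 (leading).

(a) P = 3.98 W  (b) Q = -9.784 VAR  (c) S = 10.56 VA  (d) PF = 0.3768 (leading)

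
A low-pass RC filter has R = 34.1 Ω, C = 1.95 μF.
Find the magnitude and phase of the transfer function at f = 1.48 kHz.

Step 1 — Angular frequency: ω = 2π·1480 = 9299 rad/s.
Step 2 — Transfer function: H(jω) = 1/(1 + jωRC).
Step 3 — Denominator: 1 + jωRC = 1 + j·9299·34.1·1.95e-06 = 1 + j0.6183.
Step 4 — H = 0.7234 - j0.4473.
Step 5 — Magnitude: |H| = 0.8505 (-1.4 dB); phase: φ = -31.7°.

|H| = 0.8505 (-1.4 dB), φ = -31.7°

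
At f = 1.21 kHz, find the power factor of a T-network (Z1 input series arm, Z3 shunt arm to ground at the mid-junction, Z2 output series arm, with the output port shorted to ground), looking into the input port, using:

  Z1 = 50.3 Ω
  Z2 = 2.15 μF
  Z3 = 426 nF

Step 1 — Angular frequency: ω = 2π·f = 2π·1210 = 7603 rad/s.
Step 2 — Component impedances:
  Z1: Z = R = 50.3 Ω
  Z2: Z = 1/(jωC) = -j/(ω·C) = 0 - j61.18 Ω
  Z3: Z = 1/(jωC) = -j/(ω·C) = 0 - j308.8 Ω
Step 3 — With the output port shorted to ground, the output series arm Z2 runs from the junction to ground; the shunt arm Z3 also runs from the junction to ground. They appear in parallel: Z3 || Z2 = 0 - j51.06 Ω.
Step 4 — Series with input arm Z1: Z_in = Z1 + (Z3 || Z2) = 50.3 - j51.06 Ω = 71.68∠-45.4° Ω.
Step 5 — Power factor: PF = cos(φ) = Re(Z)/|Z| = 50.3/71.675 = 0.7018.
Step 6 — Type: Im(Z) = -51.06 ⇒ leading (phase φ = -45.4°).

PF = 0.7018 (leading, φ = -45.4°)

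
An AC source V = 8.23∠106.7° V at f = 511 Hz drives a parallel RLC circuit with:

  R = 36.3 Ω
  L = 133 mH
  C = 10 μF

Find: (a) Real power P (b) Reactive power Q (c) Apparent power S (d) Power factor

Step 1 — Angular frequency: ω = 2π·f = 2π·511 = 3211 rad/s.
Step 2 — Component impedances:
  R: Z = R = 36.3 Ω
  L: Z = jωL = j·3211·0.133 = 0 + j427 Ω
  C: Z = 1/(jωC) = -j/(ω·C) = 0 - j31.15 Ω
Step 3 — Parallel combination: 1/Z_total = 1/R + 1/L + 1/C; Z_total = 16.75 - j18.1 Ω = 24.66∠-47.2° Ω.
Step 4 — Source phasor: V = 8.23∠106.7° V = -2.365 + j7.883 V.
Step 5 — Current: I = V / Z = -0.2998 + j0.1468 A = 0.3338∠153.9° A.
Step 6 — Complex power: S = V·I* = 1.866 - j2.016 VA.
Step 7 — Real power: P = Re(S) = 1.866 W.
Step 8 — Reactive power: Q = Im(S) = -2.016 VAR.
Step 9 — Apparent power: |S| = 2.747 VA.
Step 10 — Power factor: PF = P/|S| = 0.6792 (leading).

(a) P = 1.866 W  (b) Q = -2.016 VAR  (c) S = 2.747 VA  (d) PF = 0.6792 (leading)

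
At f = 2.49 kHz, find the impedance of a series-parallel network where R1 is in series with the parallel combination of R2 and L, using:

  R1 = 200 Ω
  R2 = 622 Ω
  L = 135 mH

Step 1 — Angular frequency: ω = 2π·f = 2π·2490 = 1.565e+04 rad/s.
Step 2 — Component impedances:
  R1: Z = R = 200 Ω
  R2: Z = R = 622 Ω
  L: Z = jωL = j·1.565e+04·0.135 = 0 + j2112 Ω
Step 3 — Parallel branch: R2 || L = 1/(1/R2 + 1/L) = 572.4 + j168.6 Ω.
Step 4 — Series with R1: Z_total = R1 + (R2 || L) = 772.4 + j168.6 Ω = 790.5∠12.3° Ω.

Z = 772.4 + j168.6 Ω = 790.5∠12.3° Ω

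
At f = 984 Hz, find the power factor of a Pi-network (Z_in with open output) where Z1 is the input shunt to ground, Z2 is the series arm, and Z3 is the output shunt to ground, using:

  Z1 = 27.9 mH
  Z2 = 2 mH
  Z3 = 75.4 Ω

Step 1 — Angular frequency: ω = 2π·f = 2π·984 = 6183 rad/s.
Step 2 — Component impedances:
  Z1: Z = jωL = j·6183·0.0279 = 0 + j172.5 Ω
  Z2: Z = jωL = j·6183·0.002 = 0 + j12.37 Ω
  Z3: Z = R = 75.4 Ω
Step 3 — With open output, the series arm Z2 and the output shunt Z3 appear in series to ground: Z2 + Z3 = 75.4 + j12.37 Ω.
Step 4 — Parallel with input shunt Z1: Z_in = Z1 || (Z2 + Z3) = 56.29 + j34.5 Ω = 66.02∠31.5° Ω.
Step 5 — Power factor: PF = cos(φ) = Re(Z)/|Z| = 56.29/66.02 = 0.8526.
Step 6 — Type: Im(Z) = 34.5 ⇒ lagging (phase φ = 31.5°).

PF = 0.8526 (lagging, φ = 31.5°)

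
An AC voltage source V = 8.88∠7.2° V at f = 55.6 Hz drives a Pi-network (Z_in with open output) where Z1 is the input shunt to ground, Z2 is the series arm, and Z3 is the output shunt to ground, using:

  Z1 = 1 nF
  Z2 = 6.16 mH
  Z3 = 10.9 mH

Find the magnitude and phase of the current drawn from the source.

Step 1 — Angular frequency: ω = 2π·f = 2π·55.6 = 349.3 rad/s.
Step 2 — Component impedances:
  Z1: Z = 1/(jωC) = -j/(ω·C) = 0 - j2.862e+06 Ω
  Z2: Z = jωL = j·349.3·0.00616 = 0 + j2.152 Ω
  Z3: Z = jωL = j·349.3·0.0109 = 0 + j3.808 Ω
Step 3 — With open output, the series arm Z2 and the output shunt Z3 appear in series to ground: Z2 + Z3 = 0 + j5.96 Ω.
Step 4 — Parallel with input shunt Z1: Z_in = Z1 || (Z2 + Z3) = 0 + j5.96 Ω = 5.96∠90.0° Ω.
Step 5 — Source phasor: V = 8.88∠7.2° V = 8.81 + j1.113 V.
Step 6 — Ohm's law: I = V / Z_total = (8.81 + j1.113) / (0 + j5.96) = 0.1867 - j1.478 A.
Step 7 — Convert to polar: |I| = 1.49 A, ∠I = -82.8°.

I = 1.49∠-82.8° A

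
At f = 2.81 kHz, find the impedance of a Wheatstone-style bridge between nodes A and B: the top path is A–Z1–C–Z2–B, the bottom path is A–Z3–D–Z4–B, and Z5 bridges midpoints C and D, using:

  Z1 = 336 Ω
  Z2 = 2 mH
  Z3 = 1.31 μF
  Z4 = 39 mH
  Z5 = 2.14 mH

Step 1 — Angular frequency: ω = 2π·f = 2π·2810 = 1.766e+04 rad/s.
Step 2 — Component impedances:
  Z1: Z = R = 336 Ω
  Z2: Z = jωL = j·1.766e+04·0.002 = 0 + j35.31 Ω
  Z3: Z = 1/(jωC) = -j/(ω·C) = 0 - j43.24 Ω
  Z4: Z = jωL = j·1.766e+04·0.039 = 0 + j688.6 Ω
  Z5: Z = jωL = j·1.766e+04·0.00214 = 0 + j37.78 Ω
Step 3 — Bridge requires nodal analysis (the Z5 bridge couples midpoints C and D, so the two paths cannot be reduced to a simple series/parallel combination). Setting node B to ground and injecting 1 A at node A, the 3-node admittance system at A, C, D solves to V_A = Z_AB = 0.2452 + j22.85 Ω = 22.85∠89.4° Ω.

Z = 0.2452 + j22.85 Ω = 22.85∠89.4° Ω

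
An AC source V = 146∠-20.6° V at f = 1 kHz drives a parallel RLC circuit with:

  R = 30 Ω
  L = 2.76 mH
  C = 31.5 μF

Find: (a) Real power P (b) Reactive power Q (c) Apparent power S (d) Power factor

Step 1 — Angular frequency: ω = 2π·f = 2π·1000 = 6283 rad/s.
Step 2 — Component impedances:
  R: Z = R = 30 Ω
  L: Z = jωL = j·6283·0.00276 = 0 + j17.34 Ω
  C: Z = 1/(jωC) = -j/(ω·C) = 0 - j5.053 Ω
Step 3 — Parallel combination: 1/Z_total = 1/R + 1/L + 1/C; Z_total = 1.604 - j6.749 Ω = 6.937∠-76.6° Ω.
Step 4 — Source phasor: V = 146∠-20.6° V = 136.7 - j51.37 V.
Step 5 — Current: I = V / Z = 11.76 + j17.46 A = 21.05∠56.0° A.
Step 6 — Complex power: S = V·I* = 710.5 - j2990 VA.
Step 7 — Real power: P = Re(S) = 710.5 W.
Step 8 — Reactive power: Q = Im(S) = -2990 VAR.
Step 9 — Apparent power: |S| = 3073 VA.
Step 10 — Power factor: PF = P/|S| = 0.2312 (leading).

(a) P = 710.5 W  (b) Q = -2990 VAR  (c) S = 3073 VA  (d) PF = 0.2312 (leading)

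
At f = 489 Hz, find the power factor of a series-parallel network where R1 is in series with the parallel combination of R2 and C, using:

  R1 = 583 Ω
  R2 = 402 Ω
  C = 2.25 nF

Step 1 — Angular frequency: ω = 2π·f = 2π·489 = 3072 rad/s.
Step 2 — Component impedances:
  R1: Z = R = 583 Ω
  R2: Z = R = 402 Ω
  C: Z = 1/(jωC) = -j/(ω·C) = 0 - j1.447e+05 Ω
Step 3 — Parallel branch: R2 || C = 1/(1/R2 + 1/C) = 402 - j1.117 Ω.
Step 4 — Series with R1: Z_total = R1 + (R2 || C) = 985 - j1.117 Ω = 985∠-0.1° Ω.
Step 5 — Power factor: PF = cos(φ) = Re(Z)/|Z| = 985/985 = 1.
Step 6 — Type: Im(Z) = -1.117 ⇒ leading (phase φ = -0.1°).

PF = 1 (leading, φ = -0.1°)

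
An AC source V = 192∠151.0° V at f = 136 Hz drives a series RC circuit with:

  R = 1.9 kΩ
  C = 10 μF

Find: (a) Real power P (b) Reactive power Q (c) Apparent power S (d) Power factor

Step 1 — Angular frequency: ω = 2π·f = 2π·136 = 854.5 rad/s.
Step 2 — Component impedances:
  R: Z = R = 1900 Ω
  C: Z = 1/(jωC) = -j/(ω·C) = 0 - j117 Ω
Step 3 — Series combination: Z_total = R + C = 1900 - j117 Ω = 1904∠-3.5° Ω.
Step 4 — Source phasor: V = 192∠151.0° V = -167.9 + j93.08 V.
Step 5 — Current: I = V / Z = -0.09105 + j0.04338 A = 0.1009∠154.5° A.
Step 6 — Complex power: S = V·I* = 19.33 - j1.191 VA.
Step 7 — Real power: P = Re(S) = 19.33 W.
Step 8 — Reactive power: Q = Im(S) = -1.191 VAR.
Step 9 — Apparent power: |S| = 19.37 VA.
Step 10 — Power factor: PF = P/|S| = 0.9981 (leading).

(a) P = 19.33 W  (b) Q = -1.191 VAR  (c) S = 19.37 VA  (d) PF = 0.9981 (leading)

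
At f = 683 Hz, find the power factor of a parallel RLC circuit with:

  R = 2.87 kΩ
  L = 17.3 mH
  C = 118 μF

Step 1 — Angular frequency: ω = 2π·f = 2π·683 = 4291 rad/s.
Step 2 — Component impedances:
  R: Z = R = 2870 Ω
  L: Z = jωL = j·4291·0.0173 = 0 + j74.24 Ω
  C: Z = 1/(jωC) = -j/(ω·C) = 0 - j1.975 Ω
Step 3 — Parallel combination: 1/Z_total = 1/R + 1/L + 1/C; Z_total = 0.001434 - j2.029 Ω = 2.029∠-90.0° Ω.
Step 4 — Power factor: PF = cos(φ) = Re(Z)/|Z| = 0.0014341/2.0287 = 0.0007069.
Step 5 — Type: Im(Z) = -2.029 ⇒ leading (phase φ = -90.0°).

PF = 0.0007069 (leading, φ = -90.0°)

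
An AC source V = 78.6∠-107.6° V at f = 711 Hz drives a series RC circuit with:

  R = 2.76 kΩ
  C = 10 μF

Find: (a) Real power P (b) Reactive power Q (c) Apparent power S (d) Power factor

Step 1 — Angular frequency: ω = 2π·f = 2π·711 = 4467 rad/s.
Step 2 — Component impedances:
  R: Z = R = 2760 Ω
  C: Z = 1/(jωC) = -j/(ω·C) = 0 - j22.38 Ω
Step 3 — Series combination: Z_total = R + C = 2760 - j22.38 Ω = 2760∠-0.5° Ω.
Step 4 — Source phasor: V = 78.6∠-107.6° V = -23.77 - j74.92 V.
Step 5 — Current: I = V / Z = -0.00839 - j0.02721 A = 0.02848∠-107.1° A.
Step 6 — Complex power: S = V·I* = 2.238 - j0.01815 VA.
Step 7 — Real power: P = Re(S) = 2.238 W.
Step 8 — Reactive power: Q = Im(S) = -0.01815 VAR.
Step 9 — Apparent power: |S| = 2.238 VA.
Step 10 — Power factor: PF = P/|S| = 1 (leading).

(a) P = 2.238 W  (b) Q = -0.01815 VAR  (c) S = 2.238 VA  (d) PF = 1 (leading)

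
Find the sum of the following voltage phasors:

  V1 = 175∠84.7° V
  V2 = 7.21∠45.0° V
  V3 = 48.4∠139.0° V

Step 1 — Convert each phasor to rectangular form:
  V1 = 175·(cos(84.7°) + j·sin(84.7°)) = 16.16 + j174.3 V
  V2 = 7.21·(cos(45.0°) + j·sin(45.0°)) = 5.098 + j5.098 V
  V3 = 48.4·(cos(139.0°) + j·sin(139.0°)) = -36.53 + j31.75 V
Step 2 — Sum components: V_total = -15.26 + j211.1 V.
Step 3 — Convert to polar: |V_total| = 211.7 V, ∠V_total = 94.1°.

V_total = 211.7∠94.1° V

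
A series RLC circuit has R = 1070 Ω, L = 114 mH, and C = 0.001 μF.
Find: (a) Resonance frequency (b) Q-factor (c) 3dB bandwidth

Step 1 — Resonance condition Im(Z)=0 gives ω₀ = 1/√(LC).
Step 2 — ω₀ = 1/√(0.114·1e-09) = 9.366e+04 rad/s.
Step 3 — f₀ = ω₀/(2π) = 1.491e+04 Hz.
Step 4 — Series Q: Q = ω₀L/R = 9.366e+04·0.114/1070 = 9.979.
Step 5 — 3dB bandwidth: Δω = ω₀/Q = 9386 rad/s; BW = Δω/(2π) = 1494 Hz.

(a) f₀ = 1.491e+04 Hz  (b) Q = 9.979  (c) BW = 1494 Hz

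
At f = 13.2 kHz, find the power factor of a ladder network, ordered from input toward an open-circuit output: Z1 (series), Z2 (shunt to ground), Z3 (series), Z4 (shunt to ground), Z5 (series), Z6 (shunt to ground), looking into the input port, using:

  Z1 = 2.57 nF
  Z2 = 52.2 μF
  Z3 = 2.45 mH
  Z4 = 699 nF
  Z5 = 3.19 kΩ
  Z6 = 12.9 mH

Step 1 — Angular frequency: ω = 2π·f = 2π·1.32e+04 = 8.294e+04 rad/s.
Step 2 — Component impedances:
  Z1: Z = 1/(jωC) = -j/(ω·C) = 0 - j4692 Ω
  Z2: Z = 1/(jωC) = -j/(ω·C) = 0 - j0.231 Ω
  Z3: Z = jωL = j·8.294e+04·0.00245 = 0 + j203.2 Ω
  Z4: Z = 1/(jωC) = -j/(ω·C) = 0 - j17.25 Ω
  Z5: Z = R = 3190 Ω
  Z6: Z = jωL = j·8.294e+04·0.0129 = 0 + j1070 Ω
Step 3 — Ladder network (open output): work backward from the far end, alternating series and parallel combinations. Z_in = 0 - j4692 Ω = 4692∠-90.0° Ω.
Step 4 — Power factor: PF = cos(φ) = Re(Z)/|Z| = 1.3015e-07/4691.7 = 2.774e-11.
Step 5 — Type: Im(Z) = -4692 ⇒ leading (phase φ = -90.0°).

PF = 2.774e-11 (leading, φ = -90.0°)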